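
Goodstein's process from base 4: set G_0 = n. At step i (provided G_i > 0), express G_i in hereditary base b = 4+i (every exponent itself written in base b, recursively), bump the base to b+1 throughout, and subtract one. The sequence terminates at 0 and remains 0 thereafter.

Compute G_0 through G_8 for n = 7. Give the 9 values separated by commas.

7, 7, 7, 7, 7, 6, 5, 4, 3

G_0 = 7. HB_4(7) = 4 + 3. Bump = 8. G_1 = 7.
G_1 = 7. HB_5(7) = 5 + 2. Bump = 8. G_2 = 7.
G_2 = 7. HB_6(7) = 6 + 1. Bump = 8. G_3 = 7.
G_3 = 7. HB_7(7) = 7. Bump = 8. G_4 = 7.
G_4 = 7. HB_8(7) = 7. Bump = 7. G_5 = 6.
G_5 = 6. HB_9(6) = 6. Bump = 6. G_6 = 5.
G_6 = 5. HB_10(5) = 5. Bump = 5. G_7 = 4.
G_7 = 4. HB_11(4) = 4. Bump = 4. G_8 = 3.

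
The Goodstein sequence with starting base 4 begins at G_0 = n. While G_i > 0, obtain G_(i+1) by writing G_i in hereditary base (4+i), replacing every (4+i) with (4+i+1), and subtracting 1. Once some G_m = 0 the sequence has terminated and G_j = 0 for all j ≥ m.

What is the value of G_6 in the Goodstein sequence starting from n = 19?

base 4: 19 = 4^2 + 3; at 5: 5^2 + 3 = 28; next = 27
base 5: 27 = 5^2 + 2; at 6: 6^2 + 2 = 38; next = 37
base 6: 37 = 6^2 + 1; at 7: 7^2 + 1 = 50; next = 49
base 7: 49 = 7^2; at 8: 8^2 = 64; next = 63
base 8: 63 = 7·8 + 7; at 9: 7·9 + 7 = 70; next = 69
base 9: 69 = 7·9 + 6; at 10: 7·10 + 6 = 76; next = 75
base 10: 75 = 7·10 + 5; at 11: 7·11 + 5 = 82; next = 81

75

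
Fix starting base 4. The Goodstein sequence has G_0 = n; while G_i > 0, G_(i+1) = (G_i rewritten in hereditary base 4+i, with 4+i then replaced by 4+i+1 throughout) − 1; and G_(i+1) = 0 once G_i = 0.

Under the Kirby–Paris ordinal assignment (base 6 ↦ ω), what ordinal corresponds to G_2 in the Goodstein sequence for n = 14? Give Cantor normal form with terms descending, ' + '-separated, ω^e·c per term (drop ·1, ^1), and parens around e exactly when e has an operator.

(0) 14|_4 = 3·4 + 2 ↦ 3·5 + 2|_5 = 17 ⇒ 16
(1) 16|_5 = 3·5 + 1 ↦ 3·6 + 1|_6 = 19 ⇒ 18

ω·3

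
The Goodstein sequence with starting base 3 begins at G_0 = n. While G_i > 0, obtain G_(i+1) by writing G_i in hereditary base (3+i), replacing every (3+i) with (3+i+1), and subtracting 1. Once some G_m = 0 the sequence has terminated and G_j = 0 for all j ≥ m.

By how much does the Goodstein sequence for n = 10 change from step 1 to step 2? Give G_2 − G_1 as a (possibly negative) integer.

8

(0) 10|_3 = 3^2 + 1 ↦ 4^2 + 1|_4 = 17 ⇒ 16
(1) 16|_4 = 4^2 ↦ 5^2|_5 = 25 ⇒ 24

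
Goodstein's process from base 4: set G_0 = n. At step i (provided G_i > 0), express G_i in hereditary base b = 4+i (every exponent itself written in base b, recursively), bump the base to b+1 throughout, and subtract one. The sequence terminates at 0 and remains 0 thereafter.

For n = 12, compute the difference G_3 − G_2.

1

G_0 = 12. HB_4(12) = 3·4. Bump = 15. G_1 = 14.
G_1 = 14. HB_5(14) = 2·5 + 4. Bump = 16. G_2 = 15.
G_2 = 15. HB_6(15) = 2·6 + 3. Bump = 17. G_3 = 16.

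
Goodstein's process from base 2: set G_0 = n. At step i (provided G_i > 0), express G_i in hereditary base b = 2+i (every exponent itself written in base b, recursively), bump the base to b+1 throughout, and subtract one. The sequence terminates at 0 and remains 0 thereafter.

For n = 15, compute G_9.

3138578427934

[0] 15 ≡ 2^(2 + 1) + 2^2 + 2 + 1 (base 2). Lift 3: 112. −1: 111.
[1] 111 ≡ 3^(3 + 1) + 3^3 + 3 (base 3). Lift 4: 1284. −1: 1283.
[2] 1283 ≡ 4^(4 + 1) + 4^4 + 3 (base 4). Lift 5: 18753. −1: 18752.
[3] 18752 ≡ 5^(5 + 1) + 5^5 + 2 (base 5). Lift 6: 326594. −1: 326593.
[4] 326593 ≡ 6^(6 + 1) + 6^6 + 1 (base 6). Lift 7: 6588345. −1: 6588344.
[5] 6588344 ≡ 7^(7 + 1) + 7^7 (base 7). Lift 8: 150994944. −1: 150994943.
[6] 150994943 ≡ 8^(8 + 1) + 7·8^7 + 7·8^6 + 7·8^5 + 7·8^4 + 7·8^3 + 7·8^2 + 7·8 + 7 (base 8). Lift 9: 3524450281. −1: 3524450280.
[7] 3524450280 ≡ 9^(9 + 1) + 7·9^7 + 7·9^6 + 7·9^5 + 7·9^4 + 7·9^3 + 7·9^2 + 7·9 + 6 (base 9). Lift 10: 100077777776. −1: 100077777775.
[8] 100077777775 ≡ 10^(10 + 1) + 7·10^7 + 7·10^6 + 7·10^5 + 7·10^4 + 7·10^3 + 7·10^2 + 7·10 + 5 (base 10). Lift 11: 3138578427935. −1: 3138578427934.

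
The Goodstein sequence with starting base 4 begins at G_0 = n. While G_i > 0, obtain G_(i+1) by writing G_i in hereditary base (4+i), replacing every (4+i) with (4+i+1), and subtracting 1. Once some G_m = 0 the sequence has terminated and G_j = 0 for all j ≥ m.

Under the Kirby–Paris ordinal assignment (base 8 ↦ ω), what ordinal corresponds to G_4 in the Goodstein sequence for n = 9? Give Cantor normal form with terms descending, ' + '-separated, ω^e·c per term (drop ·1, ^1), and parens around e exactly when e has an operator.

ω + 3

i=0: 9 = 2·4 + 1 (b=4); 4→5: 2·5 + 1 = 11; 11−1 = 10
i=1: 10 = 2·5 (b=5); 5→6: 2·6 = 12; 12−1 = 11
i=2: 11 = 6 + 5 (b=6); 6→7: 7 + 5 = 12; 12−1 = 11
i=3: 11 = 7 + 4 (b=7); 7→8: 8 + 4 = 12; 12−1 = 11
i=4: 11 = 8 + 3 (b=8); 8→9: 9 + 3 = 12; 12−1 = 11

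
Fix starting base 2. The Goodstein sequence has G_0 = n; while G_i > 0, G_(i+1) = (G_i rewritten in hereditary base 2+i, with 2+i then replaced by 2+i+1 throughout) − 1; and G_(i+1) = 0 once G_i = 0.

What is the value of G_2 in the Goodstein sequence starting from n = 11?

1027

G_0=11  [base 2] 2^(2 + 1) + 2 + 1  →[2↦3]→  3^(3 + 1) + 3 + 1 = 85  −1 ⇒ G_1=84
G_1=84  [base 3] 3^(3 + 1) + 3  →[3↦4]→  4^(4 + 1) + 4 = 1028  −1 ⇒ G_2=1027
G_2=1027  [base 4] 4^(4 + 1) + 3  →[4↦5]→  5^(5 + 1) + 3 = 15628  −1 ⇒ G_3=15627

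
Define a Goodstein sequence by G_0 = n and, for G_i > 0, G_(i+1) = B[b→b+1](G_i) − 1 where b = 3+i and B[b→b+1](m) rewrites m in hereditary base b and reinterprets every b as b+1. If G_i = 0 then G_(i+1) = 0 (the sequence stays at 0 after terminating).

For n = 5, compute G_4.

G_0 = 5. HB_3(5) = 3 + 2. Bump = 6. G_1 = 5.
G_1 = 5. HB_4(5) = 4 + 1. Bump = 6. G_2 = 5.
G_2 = 5. HB_5(5) = 5. Bump = 6. G_3 = 5.
G_3 = 5. HB_6(5) = 5. Bump = 5. G_4 = 4.

4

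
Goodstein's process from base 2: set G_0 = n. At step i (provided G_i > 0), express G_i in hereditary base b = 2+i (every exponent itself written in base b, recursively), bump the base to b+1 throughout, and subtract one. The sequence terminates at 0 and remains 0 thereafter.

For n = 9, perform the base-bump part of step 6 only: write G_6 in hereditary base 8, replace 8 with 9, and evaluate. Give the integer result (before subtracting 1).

G_0 = 9. HB_2(9) = 2^(2 + 1) + 1. Bump = 82. G_1 = 81.
G_1 = 81. HB_3(81) = 3^(3 + 1). Bump = 1024. G_2 = 1023.
G_2 = 1023. HB_4(1023) = 3·4^4 + 3·4^3 + 3·4^2 + 3·4 + 3. Bump = 9843. G_3 = 9842.
G_3 = 9842. HB_5(9842) = 3·5^5 + 3·5^3 + 3·5^2 + 3·5 + 2. Bump = 140744. G_4 = 140743.
G_4 = 140743. HB_6(140743) = 3·6^6 + 3·6^3 + 3·6^2 + 3·6 + 1. Bump = 2471827. G_5 = 2471826.
G_5 = 2471826. HB_7(2471826) = 3·7^7 + 3·7^3 + 3·7^2 + 3·7. Bump = 50333400. G_6 = 50333399.
G_6 = 50333399. HB_8(50333399) = 3·8^8 + 3·8^3 + 3·8^2 + 2·8 + 7. Bump = 1162263922. G_7 = 1162263921.

1162263922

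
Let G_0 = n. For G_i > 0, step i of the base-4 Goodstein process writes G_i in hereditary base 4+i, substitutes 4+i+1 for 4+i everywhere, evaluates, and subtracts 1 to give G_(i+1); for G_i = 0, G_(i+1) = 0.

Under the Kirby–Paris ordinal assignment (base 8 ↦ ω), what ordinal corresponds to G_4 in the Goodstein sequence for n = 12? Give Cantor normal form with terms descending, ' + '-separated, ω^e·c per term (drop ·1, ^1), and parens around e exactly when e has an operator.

ω·2 + 1

G_0=12  [base 4] 3·4  →[4↦5]→  3·5 = 15  −1 ⇒ G_1=14
G_1=14  [base 5] 2·5 + 4  →[5↦6]→  2·6 + 4 = 16  −1 ⇒ G_2=15
G_2=15  [base 6] 2·6 + 3  →[6↦7]→  2·7 + 3 = 17  −1 ⇒ G_3=16
G_3=16  [base 7] 2·7 + 2  →[7↦8]→  2·8 + 2 = 18  −1 ⇒ G_4=17
G_4=17  [base 8] 2·8 + 1  →[8↦9]→  2·9 + 1 = 19  −1 ⇒ G_5=18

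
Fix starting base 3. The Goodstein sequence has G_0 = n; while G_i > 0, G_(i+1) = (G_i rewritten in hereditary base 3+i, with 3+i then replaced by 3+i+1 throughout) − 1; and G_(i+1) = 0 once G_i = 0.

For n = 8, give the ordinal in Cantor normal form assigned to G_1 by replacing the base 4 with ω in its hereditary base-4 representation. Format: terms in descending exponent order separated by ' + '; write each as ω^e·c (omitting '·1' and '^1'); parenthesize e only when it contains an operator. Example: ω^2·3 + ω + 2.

8 —HB3→ 2·3 + 2 —bump→ 2·4 + 2 = 10 —(−1)→ 9
9 —HB4→ 2·4 + 1 —bump→ 2·5 + 1 = 11 —(−1)→ 10

ω·2 + 1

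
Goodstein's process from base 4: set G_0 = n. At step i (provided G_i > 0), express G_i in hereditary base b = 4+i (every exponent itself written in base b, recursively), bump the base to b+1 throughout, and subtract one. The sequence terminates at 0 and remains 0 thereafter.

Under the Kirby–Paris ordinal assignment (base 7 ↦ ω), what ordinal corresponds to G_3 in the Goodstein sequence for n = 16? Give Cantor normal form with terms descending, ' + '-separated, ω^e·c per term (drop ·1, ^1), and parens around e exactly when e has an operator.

G_0 = 16. HB_4(16) = 4^2. Bump = 25. G_1 = 24.
G_1 = 24. HB_5(24) = 4·5 + 4. Bump = 28. G_2 = 27.
G_2 = 27. HB_6(27) = 4·6 + 3. Bump = 31. G_3 = 30.
G_3 = 30. HB_7(30) = 4·7 + 2. Bump = 34. G_4 = 33.

ω·4 + 2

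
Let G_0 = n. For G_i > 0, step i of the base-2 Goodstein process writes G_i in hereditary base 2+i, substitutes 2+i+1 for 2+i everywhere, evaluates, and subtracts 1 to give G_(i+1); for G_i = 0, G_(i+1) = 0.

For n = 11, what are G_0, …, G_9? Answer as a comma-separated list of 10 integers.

11, 84, 1027, 15627, 279937, 5764801, 134217727, 2749609302, 70077777775, 1997331745490

11 —HB2→ 2^(2 + 1) + 2 + 1 —bump→ 3^(3 + 1) + 3 + 1 = 85 —(−1)→ 84
84 —HB3→ 3^(3 + 1) + 3 —bump→ 4^(4 + 1) + 4 = 1028 —(−1)→ 1027
1027 —HB4→ 4^(4 + 1) + 3 —bump→ 5^(5 + 1) + 3 = 15628 —(−1)→ 15627
15627 —HB5→ 5^(5 + 1) + 2 —bump→ 6^(6 + 1) + 2 = 279938 —(−1)→ 279937
279937 —HB6→ 6^(6 + 1) + 1 —bump→ 7^(7 + 1) + 1 = 5764802 —(−1)→ 5764801
5764801 —HB7→ 7^(7 + 1) —bump→ 8^(8 + 1) = 134217728 —(−1)→ 134217727
134217727 —HB8→ 7·8^8 + 7·8^7 + 7·8^6 + 7·8^5 + 7·8^4 + 7·8^3 + 7·8^2 + 7·8 + 7 —bump→ 7·9^9 + 7·9^7 + 7·9^6 + 7·9^5 + 7·9^4 + 7·9^3 + 7·9^2 + 7·9 + 7 = 2749609303 —(−1)→ 2749609302
2749609302 —HB9→ 7·9^9 + 7·9^7 + 7·9^6 + 7·9^5 + 7·9^4 + 7·9^3 + 7·9^2 + 7·9 + 6 —bump→ 7·10^10 + 7·10^7 + 7·10^6 + 7·10^5 + 7·10^4 + 7·10^3 + 7·10^2 + 7·10 + 6 = 70077777776 —(−1)→ 70077777775
70077777775 —HB10→ 7·10^10 + 7·10^7 + 7·10^6 + 7·10^5 + 7·10^4 + 7·10^3 + 7·10^2 + 7·10 + 5 —bump→ 7·11^11 + 7·11^7 + 7·11^6 + 7·11^5 + 7·11^4 + 7·11^3 + 7·11^2 + 7·11 + 5 = 1997331745491 —(−1)→ 1997331745490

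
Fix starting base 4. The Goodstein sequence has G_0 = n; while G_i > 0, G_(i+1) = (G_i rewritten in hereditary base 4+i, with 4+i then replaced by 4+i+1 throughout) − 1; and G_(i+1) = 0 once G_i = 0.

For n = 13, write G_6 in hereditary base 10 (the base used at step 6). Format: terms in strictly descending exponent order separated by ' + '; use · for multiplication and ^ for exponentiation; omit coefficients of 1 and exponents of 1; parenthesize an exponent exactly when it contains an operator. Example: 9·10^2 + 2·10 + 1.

13 —HB4→ 3·4 + 1 —bump→ 3·5 + 1 = 16 —(−1)→ 15
15 —HB5→ 3·5 —bump→ 3·6 = 18 —(−1)→ 17
17 —HB6→ 2·6 + 5 —bump→ 2·7 + 5 = 19 —(−1)→ 18
18 —HB7→ 2·7 + 4 —bump→ 2·8 + 4 = 20 —(−1)→ 19
19 —HB8→ 2·8 + 3 —bump→ 2·9 + 3 = 21 —(−1)→ 20
20 —HB9→ 2·9 + 2 —bump→ 2·10 + 2 = 22 —(−1)→ 21

2·10 + 1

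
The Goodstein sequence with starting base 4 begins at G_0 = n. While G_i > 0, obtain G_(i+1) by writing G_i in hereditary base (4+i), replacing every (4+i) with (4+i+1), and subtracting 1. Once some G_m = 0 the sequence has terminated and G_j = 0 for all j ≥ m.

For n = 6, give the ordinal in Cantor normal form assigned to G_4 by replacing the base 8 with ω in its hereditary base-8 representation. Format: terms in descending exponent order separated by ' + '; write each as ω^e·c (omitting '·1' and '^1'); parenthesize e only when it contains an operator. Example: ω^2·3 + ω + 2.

6 —HB4→ 4 + 2 —bump→ 5 + 2 = 7 —(−1)→ 6
6 —HB5→ 5 + 1 —bump→ 6 + 1 = 7 —(−1)→ 6
6 —HB6→ 6 —bump→ 7 = 7 —(−1)→ 6
6 —HB7→ 6 —bump→ 6 = 6 —(−1)→ 5

5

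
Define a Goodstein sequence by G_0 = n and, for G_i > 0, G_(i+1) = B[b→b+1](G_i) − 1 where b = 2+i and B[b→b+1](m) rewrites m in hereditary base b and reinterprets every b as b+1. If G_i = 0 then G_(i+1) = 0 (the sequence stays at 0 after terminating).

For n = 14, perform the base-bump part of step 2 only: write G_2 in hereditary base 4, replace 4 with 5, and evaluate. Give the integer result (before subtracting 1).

G_0=14  [base 2] 2^(2 + 1) + 2^2 + 2  →[2↦3]→  3^(3 + 1) + 3^3 + 3 = 111  −1 ⇒ G_1=110
G_1=110  [base 3] 3^(3 + 1) + 3^3 + 2  →[3↦4]→  4^(4 + 1) + 4^4 + 2 = 1282  −1 ⇒ G_2=1281

18751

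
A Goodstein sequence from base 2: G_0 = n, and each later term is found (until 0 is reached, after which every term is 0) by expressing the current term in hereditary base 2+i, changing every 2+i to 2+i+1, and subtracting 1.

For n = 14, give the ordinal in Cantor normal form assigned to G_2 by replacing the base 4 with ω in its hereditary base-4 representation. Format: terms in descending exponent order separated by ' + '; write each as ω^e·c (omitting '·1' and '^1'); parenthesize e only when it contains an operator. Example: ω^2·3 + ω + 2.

step 0: 14 = 2^(2 + 1) + 2^2 + 2; sub 3 for 2: 3^(3 + 1) + 3^3 + 3; = 111; G_1 = 111−1 = 110
step 1: 110 = 3^(3 + 1) + 3^3 + 2; sub 4 for 3: 4^(4 + 1) + 4^4 + 2; = 1282; G_2 = 1282−1 = 1281
step 2: 1281 = 4^(4 + 1) + 4^4 + 1; sub 5 for 4: 5^(5 + 1) + 5^5 + 1; = 18751; G_3 = 18751−1 = 18750

ω^(ω + 1) + ω^ω + 1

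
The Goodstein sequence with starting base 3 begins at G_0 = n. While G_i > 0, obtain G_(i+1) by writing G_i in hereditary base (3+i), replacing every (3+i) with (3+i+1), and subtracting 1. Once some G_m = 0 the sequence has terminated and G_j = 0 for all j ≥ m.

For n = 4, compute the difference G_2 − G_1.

base 3: 4 = 3 + 1; at 4: 4 + 1 = 5; next = 4
base 4: 4 = 4; at 5: 5 = 5; next = 4

0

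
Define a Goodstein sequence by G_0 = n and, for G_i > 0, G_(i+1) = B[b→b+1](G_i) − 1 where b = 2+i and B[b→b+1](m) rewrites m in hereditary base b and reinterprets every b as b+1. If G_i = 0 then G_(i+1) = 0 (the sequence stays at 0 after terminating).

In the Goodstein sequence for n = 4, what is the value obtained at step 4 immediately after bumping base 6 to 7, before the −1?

G_0=4  [base 2] 2^2  →[2↦3]→  3^3 = 27  −1 ⇒ G_1=26
G_1=26  [base 3] 2·3^2 + 2·3 + 2  →[3↦4]→  2·4^2 + 2·4 + 2 = 42  −1 ⇒ G_2=41
G_2=41  [base 4] 2·4^2 + 2·4 + 1  →[4↦5]→  2·5^2 + 2·5 + 1 = 61  −1 ⇒ G_3=60
G_3=60  [base 5] 2·5^2 + 2·5  →[5↦6]→  2·6^2 + 2·6 = 84  −1 ⇒ G_4=83
G_4=83  [base 6] 2·6^2 + 6 + 5  →[6↦7]→  2·7^2 + 7 + 5 = 110  −1 ⇒ G_5=109

110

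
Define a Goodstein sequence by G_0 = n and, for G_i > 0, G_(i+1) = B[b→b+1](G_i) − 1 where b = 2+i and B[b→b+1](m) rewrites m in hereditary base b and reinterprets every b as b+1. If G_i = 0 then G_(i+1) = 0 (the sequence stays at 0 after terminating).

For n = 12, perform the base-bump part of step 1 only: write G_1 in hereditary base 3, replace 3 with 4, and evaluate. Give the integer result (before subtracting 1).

base 2: 12 = 2^(2 + 1) + 2^2; at 3: 3^(3 + 1) + 3^3 = 108; next = 107
base 3: 107 = 3^(3 + 1) + 2·3^2 + 2·3 + 2; at 4: 4^(4 + 1) + 2·4^2 + 2·4 + 2 = 1066; next = 1065

1066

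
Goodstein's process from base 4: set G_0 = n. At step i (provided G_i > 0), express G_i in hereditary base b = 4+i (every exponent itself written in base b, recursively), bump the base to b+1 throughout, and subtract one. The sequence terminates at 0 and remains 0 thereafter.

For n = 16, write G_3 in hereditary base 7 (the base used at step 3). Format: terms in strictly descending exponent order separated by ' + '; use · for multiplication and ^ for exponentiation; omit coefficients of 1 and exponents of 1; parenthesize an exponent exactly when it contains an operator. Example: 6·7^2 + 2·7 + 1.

step 0: 16 = 4^2; sub 5 for 4: 5^2; = 25; G_1 = 25−1 = 24
step 1: 24 = 4·5 + 4; sub 6 for 5: 4·6 + 4; = 28; G_2 = 28−1 = 27
step 2: 27 = 4·6 + 3; sub 7 for 6: 4·7 + 3; = 31; G_3 = 31−1 = 30
step 3: 30 = 4·7 + 2; sub 8 for 7: 4·8 + 2; = 34; G_4 = 34−1 = 33

4·7 + 2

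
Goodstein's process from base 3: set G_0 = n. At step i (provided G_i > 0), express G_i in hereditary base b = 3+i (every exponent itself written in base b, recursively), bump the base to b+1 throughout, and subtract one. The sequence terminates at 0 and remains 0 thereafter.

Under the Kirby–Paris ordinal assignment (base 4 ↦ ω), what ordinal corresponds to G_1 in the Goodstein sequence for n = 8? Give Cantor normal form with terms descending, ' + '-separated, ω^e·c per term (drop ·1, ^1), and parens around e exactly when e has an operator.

(0) 8|_3 = 2·3 + 2 ↦ 2·4 + 2|_4 = 10 ⇒ 9
(1) 9|_4 = 2·4 + 1 ↦ 2·5 + 1|_5 = 11 ⇒ 10

ω·2 + 1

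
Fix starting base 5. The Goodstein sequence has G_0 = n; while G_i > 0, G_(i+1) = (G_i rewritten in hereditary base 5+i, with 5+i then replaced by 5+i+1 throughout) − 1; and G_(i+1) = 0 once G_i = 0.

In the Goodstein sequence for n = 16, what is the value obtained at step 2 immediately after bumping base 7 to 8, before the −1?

22

step 0: 16 = 3·5 + 1; sub 6 for 5: 3·6 + 1; = 19; G_1 = 19−1 = 18
step 1: 18 = 3·6; sub 7 for 6: 3·7; = 21; G_2 = 21−1 = 20
step 2: 20 = 2·7 + 6; sub 8 for 7: 2·8 + 6; = 22; G_3 = 22−1 = 21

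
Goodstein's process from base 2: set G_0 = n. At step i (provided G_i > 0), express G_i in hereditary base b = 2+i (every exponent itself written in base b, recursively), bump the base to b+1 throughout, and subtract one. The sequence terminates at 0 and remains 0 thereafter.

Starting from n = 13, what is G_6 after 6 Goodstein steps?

134219479

[0] 13 ≡ 2^(2 + 1) + 2^2 + 1 (base 2). Lift 3: 109. −1: 108.
[1] 108 ≡ 3^(3 + 1) + 3^3 (base 3). Lift 4: 1280. −1: 1279.
[2] 1279 ≡ 4^(4 + 1) + 3·4^3 + 3·4^2 + 3·4 + 3 (base 4). Lift 5: 16093. −1: 16092.
[3] 16092 ≡ 5^(5 + 1) + 3·5^3 + 3·5^2 + 3·5 + 2 (base 5). Lift 6: 280712. −1: 280711.
[4] 280711 ≡ 6^(6 + 1) + 3·6^3 + 3·6^2 + 3·6 + 1 (base 6). Lift 7: 5765999. −1: 5765998.
[5] 5765998 ≡ 7^(7 + 1) + 3·7^3 + 3·7^2 + 3·7 (base 7). Lift 8: 134219480. −1: 134219479.
[6] 134219479 ≡ 8^(8 + 1) + 3·8^3 + 3·8^2 + 2·8 + 7 (base 8). Lift 9: 3486786856. −1: 3486786855.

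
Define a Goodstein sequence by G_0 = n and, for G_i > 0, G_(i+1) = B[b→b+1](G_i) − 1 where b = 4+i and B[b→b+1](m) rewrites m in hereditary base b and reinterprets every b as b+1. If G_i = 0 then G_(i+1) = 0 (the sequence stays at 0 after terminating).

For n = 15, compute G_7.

G_0 = 15. HB_4(15) = 3·4 + 3. Bump = 18. G_1 = 17.
G_1 = 17. HB_5(17) = 3·5 + 2. Bump = 20. G_2 = 19.
G_2 = 19. HB_6(19) = 3·6 + 1. Bump = 22. G_3 = 21.
G_3 = 21. HB_7(21) = 3·7. Bump = 24. G_4 = 23.
G_4 = 23. HB_8(23) = 2·8 + 7. Bump = 25. G_5 = 24.
G_5 = 24. HB_9(24) = 2·9 + 6. Bump = 26. G_6 = 25.
G_6 = 25. HB_10(25) = 2·10 + 5. Bump = 27. G_7 = 26.
G_7 = 26. HB_11(26) = 2·11 + 4. Bump = 28. G_8 = 27.

26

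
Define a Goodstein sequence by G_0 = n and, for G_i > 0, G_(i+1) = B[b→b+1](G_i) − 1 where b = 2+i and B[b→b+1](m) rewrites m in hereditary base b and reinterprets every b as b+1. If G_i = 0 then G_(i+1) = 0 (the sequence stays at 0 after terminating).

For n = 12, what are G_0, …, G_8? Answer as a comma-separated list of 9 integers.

12, 107, 1065, 15685, 280019, 5764910, 134217867, 3486784574, 100000000211

(0) 12|_2 = 2^(2 + 1) + 2^2 ↦ 3^(3 + 1) + 3^3|_3 = 108 ⇒ 107
(1) 107|_3 = 3^(3 + 1) + 2·3^2 + 2·3 + 2 ↦ 4^(4 + 1) + 2·4^2 + 2·4 + 2|_4 = 1066 ⇒ 1065
(2) 1065|_4 = 4^(4 + 1) + 2·4^2 + 2·4 + 1 ↦ 5^(5 + 1) + 2·5^2 + 2·5 + 1|_5 = 15686 ⇒ 15685
(3) 15685|_5 = 5^(5 + 1) + 2·5^2 + 2·5 ↦ 6^(6 + 1) + 2·6^2 + 2·6|_6 = 280020 ⇒ 280019
(4) 280019|_6 = 6^(6 + 1) + 2·6^2 + 6 + 5 ↦ 7^(7 + 1) + 2·7^2 + 7 + 5|_7 = 5764911 ⇒ 5764910
(5) 5764910|_7 = 7^(7 + 1) + 2·7^2 + 7 + 4 ↦ 8^(8 + 1) + 2·8^2 + 8 + 4|_8 = 134217868 ⇒ 134217867
(6) 134217867|_8 = 8^(8 + 1) + 2·8^2 + 8 + 3 ↦ 9^(9 + 1) + 2·9^2 + 9 + 3|_9 = 3486784575 ⇒ 3486784574
(7) 3486784574|_9 = 9^(9 + 1) + 2·9^2 + 9 + 2 ↦ 10^(10 + 1) + 2·10^2 + 10 + 2|_10 = 100000000212 ⇒ 100000000211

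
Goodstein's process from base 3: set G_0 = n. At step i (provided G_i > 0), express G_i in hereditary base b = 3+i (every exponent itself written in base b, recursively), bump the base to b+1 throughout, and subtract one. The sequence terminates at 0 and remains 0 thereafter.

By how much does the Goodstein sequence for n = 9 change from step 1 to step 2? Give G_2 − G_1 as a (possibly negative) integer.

G_0=9  [base 3] 3^2  →[3↦4]→  4^2 = 16  −1 ⇒ G_1=15
G_1=15  [base 4] 3·4 + 3  →[4↦5]→  3·5 + 3 = 18  −1 ⇒ G_2=17

2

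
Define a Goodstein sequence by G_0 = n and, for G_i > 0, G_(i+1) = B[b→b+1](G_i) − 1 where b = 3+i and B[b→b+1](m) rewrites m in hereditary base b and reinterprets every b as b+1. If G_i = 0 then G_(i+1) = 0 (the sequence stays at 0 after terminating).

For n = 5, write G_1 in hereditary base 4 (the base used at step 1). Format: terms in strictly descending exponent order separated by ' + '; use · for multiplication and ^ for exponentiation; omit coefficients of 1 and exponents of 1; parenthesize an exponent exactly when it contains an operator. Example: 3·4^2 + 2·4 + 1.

step 0: 5 = 3 + 2; sub 4 for 3: 4 + 2; = 6; G_1 = 6−1 = 5
step 1: 5 = 4 + 1; sub 5 for 4: 5 + 1; = 6; G_2 = 6−1 = 5

4 + 1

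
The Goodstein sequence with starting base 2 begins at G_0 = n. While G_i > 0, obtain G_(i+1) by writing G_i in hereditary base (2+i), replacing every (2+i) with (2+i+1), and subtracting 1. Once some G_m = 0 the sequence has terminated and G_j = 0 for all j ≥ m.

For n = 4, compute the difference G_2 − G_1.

15

i=0: 4 = 2^2 (b=2); 2→3: 3^3 = 27; 27−1 = 26
i=1: 26 = 2·3^2 + 2·3 + 2 (b=3); 3→4: 2·4^2 + 2·4 + 2 = 42; 42−1 = 41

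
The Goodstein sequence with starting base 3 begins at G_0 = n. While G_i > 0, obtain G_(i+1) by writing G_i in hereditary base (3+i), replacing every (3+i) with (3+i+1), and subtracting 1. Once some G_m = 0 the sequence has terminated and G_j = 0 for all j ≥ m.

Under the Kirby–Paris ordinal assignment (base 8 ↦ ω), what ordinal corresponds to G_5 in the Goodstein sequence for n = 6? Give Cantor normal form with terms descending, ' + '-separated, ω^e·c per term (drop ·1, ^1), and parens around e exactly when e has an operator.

7

step 0: 6 = 2·3; sub 4 for 3: 2·4; = 8; G_1 = 8−1 = 7
step 1: 7 = 4 + 3; sub 5 for 4: 5 + 3; = 8; G_2 = 8−1 = 7
step 2: 7 = 5 + 2; sub 6 for 5: 6 + 2; = 8; G_3 = 8−1 = 7
step 3: 7 = 6 + 1; sub 7 for 6: 7 + 1; = 8; G_4 = 8−1 = 7
step 4: 7 = 7; sub 8 for 7: 8; = 8; G_5 = 8−1 = 7
step 5: 7 = 7; sub 9 for 8: 7; = 7; G_6 = 7−1 = 6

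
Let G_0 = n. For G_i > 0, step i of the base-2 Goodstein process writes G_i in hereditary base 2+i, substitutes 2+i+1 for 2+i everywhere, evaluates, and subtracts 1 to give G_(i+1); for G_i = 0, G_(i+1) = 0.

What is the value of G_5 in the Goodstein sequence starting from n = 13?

G_0 = 13. HB_2(13) = 2^(2 + 1) + 2^2 + 1. Bump = 109. G_1 = 108.
G_1 = 108. HB_3(108) = 3^(3 + 1) + 3^3. Bump = 1280. G_2 = 1279.
G_2 = 1279. HB_4(1279) = 4^(4 + 1) + 3·4^3 + 3·4^2 + 3·4 + 3. Bump = 16093. G_3 = 16092.
G_3 = 16092. HB_5(16092) = 5^(5 + 1) + 3·5^3 + 3·5^2 + 3·5 + 2. Bump = 280712. G_4 = 280711.
G_4 = 280711. HB_6(280711) = 6^(6 + 1) + 3·6^3 + 3·6^2 + 3·6 + 1. Bump = 5765999. G_5 = 5765998.
G_5 = 5765998. HB_7(5765998) = 7^(7 + 1) + 3·7^3 + 3·7^2 + 3·7. Bump = 134219480. G_6 = 134219479.

5765998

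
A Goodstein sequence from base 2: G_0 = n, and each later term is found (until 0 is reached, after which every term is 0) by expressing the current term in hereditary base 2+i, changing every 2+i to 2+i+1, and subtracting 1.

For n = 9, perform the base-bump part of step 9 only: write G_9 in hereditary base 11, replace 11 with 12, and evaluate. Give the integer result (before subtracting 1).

[0] 9 ≡ 2^(2 + 1) + 1 (base 2). Lift 3: 82. −1: 81.
[1] 81 ≡ 3^(3 + 1) (base 3). Lift 4: 1024. −1: 1023.
[2] 1023 ≡ 3·4^4 + 3·4^3 + 3·4^2 + 3·4 + 3 (base 4). Lift 5: 9843. −1: 9842.
[3] 9842 ≡ 3·5^5 + 3·5^3 + 3·5^2 + 3·5 + 2 (base 5). Lift 6: 140744. −1: 140743.
[4] 140743 ≡ 3·6^6 + 3·6^3 + 3·6^2 + 3·6 + 1 (base 6). Lift 7: 2471827. −1: 2471826.
[5] 2471826 ≡ 3·7^7 + 3·7^3 + 3·7^2 + 3·7 (base 7). Lift 8: 50333400. −1: 50333399.
[6] 50333399 ≡ 3·8^8 + 3·8^3 + 3·8^2 + 2·8 + 7 (base 8). Lift 9: 1162263922. −1: 1162263921.
[7] 1162263921 ≡ 3·9^9 + 3·9^3 + 3·9^2 + 2·9 + 6 (base 9). Lift 10: 30000003326. −1: 30000003325.
[8] 30000003325 ≡ 3·10^10 + 3·10^3 + 3·10^2 + 2·10 + 5 (base 10). Lift 11: 855935016216. −1: 855935016215.

26748301350412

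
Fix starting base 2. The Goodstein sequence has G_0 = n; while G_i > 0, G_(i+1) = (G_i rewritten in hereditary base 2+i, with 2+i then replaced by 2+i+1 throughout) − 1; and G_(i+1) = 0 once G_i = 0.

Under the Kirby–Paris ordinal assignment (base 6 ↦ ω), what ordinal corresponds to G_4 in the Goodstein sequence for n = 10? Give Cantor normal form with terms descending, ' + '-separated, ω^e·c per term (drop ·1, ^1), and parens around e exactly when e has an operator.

[0] 10 ≡ 2^(2 + 1) + 2 (base 2). Lift 3: 84. −1: 83.
[1] 83 ≡ 3^(3 + 1) + 2 (base 3). Lift 4: 1026. −1: 1025.
[2] 1025 ≡ 4^(4 + 1) + 1 (base 4). Lift 5: 15626. −1: 15625.
[3] 15625 ≡ 5^(5 + 1) (base 5). Lift 6: 279936. −1: 279935.
[4] 279935 ≡ 5·6^6 + 5·6^5 + 5·6^4 + 5·6^3 + 5·6^2 + 5·6 + 5 (base 6). Lift 7: 4215755. −1: 4215754.

ω^ω·5 + ω^5·5 + ω^4·5 + ω^3·5 + ω^2·5 + ω·5 + 5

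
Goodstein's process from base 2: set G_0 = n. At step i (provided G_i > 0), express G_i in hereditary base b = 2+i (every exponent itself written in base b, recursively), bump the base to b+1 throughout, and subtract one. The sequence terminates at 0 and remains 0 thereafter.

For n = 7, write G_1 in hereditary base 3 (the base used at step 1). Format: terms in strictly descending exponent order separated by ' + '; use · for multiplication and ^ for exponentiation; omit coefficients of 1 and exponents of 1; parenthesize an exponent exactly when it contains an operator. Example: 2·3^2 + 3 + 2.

G_0=7  [base 2] 2^2 + 2 + 1  →[2↦3]→  3^3 + 3 + 1 = 31  −1 ⇒ G_1=30
G_1=30  [base 3] 3^3 + 3  →[3↦4]→  4^4 + 4 = 260  −1 ⇒ G_2=259

3^3 + 3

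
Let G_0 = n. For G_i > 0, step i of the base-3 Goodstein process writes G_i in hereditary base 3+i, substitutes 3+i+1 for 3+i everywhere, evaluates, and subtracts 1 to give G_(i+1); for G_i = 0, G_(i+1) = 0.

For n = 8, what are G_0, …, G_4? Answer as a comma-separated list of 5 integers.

(0) 8|_3 = 2·3 + 2 ↦ 2·4 + 2|_4 = 10 ⇒ 9
(1) 9|_4 = 2·4 + 1 ↦ 2·5 + 1|_5 = 11 ⇒ 10
(2) 10|_5 = 2·5 ↦ 2·6|_6 = 12 ⇒ 11
(3) 11|_6 = 6 + 5 ↦ 7 + 5|_7 = 12 ⇒ 11

8, 9, 10, 11, 11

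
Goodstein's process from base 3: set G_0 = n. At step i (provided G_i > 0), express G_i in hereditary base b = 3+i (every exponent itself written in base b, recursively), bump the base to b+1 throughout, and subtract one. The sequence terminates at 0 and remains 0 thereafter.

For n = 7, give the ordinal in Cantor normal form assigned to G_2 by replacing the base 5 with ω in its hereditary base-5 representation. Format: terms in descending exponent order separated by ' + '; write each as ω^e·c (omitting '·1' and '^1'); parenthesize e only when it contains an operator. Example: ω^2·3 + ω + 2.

ω + 4

step 0: 7 = 2·3 + 1; sub 4 for 3: 2·4 + 1; = 9; G_1 = 9−1 = 8
step 1: 8 = 2·4; sub 5 for 4: 2·5; = 10; G_2 = 10−1 = 9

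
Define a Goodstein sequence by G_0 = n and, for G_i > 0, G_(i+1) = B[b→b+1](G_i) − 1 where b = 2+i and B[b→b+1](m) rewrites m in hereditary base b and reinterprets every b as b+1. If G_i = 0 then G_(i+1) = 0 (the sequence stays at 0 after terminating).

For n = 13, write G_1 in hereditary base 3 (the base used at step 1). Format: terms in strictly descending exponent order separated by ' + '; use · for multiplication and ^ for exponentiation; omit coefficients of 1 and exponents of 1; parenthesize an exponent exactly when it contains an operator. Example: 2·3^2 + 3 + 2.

3^(3 + 1) + 3^3

G_0=13  [base 2] 2^(2 + 1) + 2^2 + 1  →[2↦3]→  3^(3 + 1) + 3^3 + 1 = 109  −1 ⇒ G_1=108
G_1=108  [base 3] 3^(3 + 1) + 3^3  →[3↦4]→  4^(4 + 1) + 4^4 = 1280  −1 ⇒ G_2=1279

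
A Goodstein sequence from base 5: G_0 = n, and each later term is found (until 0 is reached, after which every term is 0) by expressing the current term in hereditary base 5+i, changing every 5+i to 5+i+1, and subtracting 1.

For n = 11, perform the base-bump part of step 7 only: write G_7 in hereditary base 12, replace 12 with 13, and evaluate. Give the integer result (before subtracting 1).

14

step 0: 11 = 2·5 + 1; sub 6 for 5: 2·6 + 1; = 13; G_1 = 13−1 = 12
step 1: 12 = 2·6; sub 7 for 6: 2·7; = 14; G_2 = 14−1 = 13
step 2: 13 = 7 + 6; sub 8 for 7: 8 + 6; = 14; G_3 = 14−1 = 13
step 3: 13 = 8 + 5; sub 9 for 8: 9 + 5; = 14; G_4 = 14−1 = 13
step 4: 13 = 9 + 4; sub 10 for 9: 10 + 4; = 14; G_5 = 14−1 = 13
step 5: 13 = 10 + 3; sub 11 for 10: 11 + 3; = 14; G_6 = 14−1 = 13
step 6: 13 = 11 + 2; sub 12 for 11: 12 + 2; = 14; G_7 = 14−1 = 13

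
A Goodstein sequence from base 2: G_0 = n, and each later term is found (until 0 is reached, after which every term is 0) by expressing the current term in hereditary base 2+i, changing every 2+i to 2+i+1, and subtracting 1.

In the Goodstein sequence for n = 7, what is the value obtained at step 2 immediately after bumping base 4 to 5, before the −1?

(0) 7|_2 = 2^2 + 2 + 1 ↦ 3^3 + 3 + 1|_3 = 31 ⇒ 30
(1) 30|_3 = 3^3 + 3 ↦ 4^4 + 4|_4 = 260 ⇒ 259
(2) 259|_4 = 4^4 + 3 ↦ 5^5 + 3|_5 = 3128 ⇒ 3127

3128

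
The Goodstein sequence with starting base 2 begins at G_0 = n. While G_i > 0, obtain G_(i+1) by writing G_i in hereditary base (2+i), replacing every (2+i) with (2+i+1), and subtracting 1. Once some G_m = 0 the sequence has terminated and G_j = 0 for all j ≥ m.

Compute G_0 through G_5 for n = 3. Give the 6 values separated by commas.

3, 3, 3, 2, 1, 0

(0) 3|_2 = 2 + 1 ↦ 3 + 1|_3 = 4 ⇒ 3
(1) 3|_3 = 3 ↦ 4|_4 = 4 ⇒ 3
(2) 3|_4 = 3 ↦ 3|_5 = 3 ⇒ 2
(3) 2|_5 = 2 ↦ 2|_6 = 2 ⇒ 1
(4) 1|_6 = 1 ↦ 1|_7 = 1 ⇒ 0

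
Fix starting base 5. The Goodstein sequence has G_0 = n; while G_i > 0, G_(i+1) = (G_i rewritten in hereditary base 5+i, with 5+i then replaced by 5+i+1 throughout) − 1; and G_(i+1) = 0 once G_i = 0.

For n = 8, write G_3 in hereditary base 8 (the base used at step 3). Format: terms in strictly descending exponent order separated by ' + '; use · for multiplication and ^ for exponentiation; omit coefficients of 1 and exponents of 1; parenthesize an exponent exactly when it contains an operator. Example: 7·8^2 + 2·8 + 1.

8

G_0=8  [base 5] 5 + 3  →[5↦6]→  6 + 3 = 9  −1 ⇒ G_1=8
G_1=8  [base 6] 6 + 2  →[6↦7]→  7 + 2 = 9  −1 ⇒ G_2=8
G_2=8  [base 7] 7 + 1  →[7↦8]→  8 + 1 = 9  −1 ⇒ G_3=8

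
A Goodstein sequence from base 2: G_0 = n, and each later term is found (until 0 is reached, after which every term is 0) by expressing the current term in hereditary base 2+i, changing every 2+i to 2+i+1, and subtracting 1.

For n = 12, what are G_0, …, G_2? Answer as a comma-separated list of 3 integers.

i=0: 12 = 2^(2 + 1) + 2^2 (b=2); 2→3: 3^(3 + 1) + 3^3 = 108; 108−1 = 107
i=1: 107 = 3^(3 + 1) + 2·3^2 + 2·3 + 2 (b=3); 3→4: 4^(4 + 1) + 2·4^2 + 2·4 + 2 = 1066; 1066−1 = 1065

12, 107, 1065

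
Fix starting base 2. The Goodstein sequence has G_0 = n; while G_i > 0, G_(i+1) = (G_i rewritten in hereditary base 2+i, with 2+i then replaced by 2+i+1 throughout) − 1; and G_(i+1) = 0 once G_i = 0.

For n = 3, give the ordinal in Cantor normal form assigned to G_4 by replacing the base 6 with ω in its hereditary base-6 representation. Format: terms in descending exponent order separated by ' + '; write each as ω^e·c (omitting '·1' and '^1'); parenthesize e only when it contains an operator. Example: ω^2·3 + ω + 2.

3 —HB2→ 2 + 1 —bump→ 3 + 1 = 4 —(−1)→ 3
3 —HB3→ 3 —bump→ 4 = 4 —(−1)→ 3
3 —HB4→ 3 —bump→ 3 = 3 —(−1)→ 2
2 —HB5→ 2 —bump→ 2 = 2 —(−1)→ 1
1 —HB6→ 1 —bump→ 1 = 1 —(−1)→ 0

1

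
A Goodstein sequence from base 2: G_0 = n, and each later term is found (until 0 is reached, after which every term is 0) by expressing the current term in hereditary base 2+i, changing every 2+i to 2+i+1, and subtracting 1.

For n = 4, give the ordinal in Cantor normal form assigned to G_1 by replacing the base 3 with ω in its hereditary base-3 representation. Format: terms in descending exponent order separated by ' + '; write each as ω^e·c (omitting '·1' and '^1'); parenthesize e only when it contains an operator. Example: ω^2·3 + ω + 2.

G_0 = 4. HB_2(4) = 2^2. Bump = 27. G_1 = 26.
G_1 = 26. HB_3(26) = 2·3^2 + 2·3 + 2. Bump = 42. G_2 = 41.

ω^2·2 + ω·2 + 2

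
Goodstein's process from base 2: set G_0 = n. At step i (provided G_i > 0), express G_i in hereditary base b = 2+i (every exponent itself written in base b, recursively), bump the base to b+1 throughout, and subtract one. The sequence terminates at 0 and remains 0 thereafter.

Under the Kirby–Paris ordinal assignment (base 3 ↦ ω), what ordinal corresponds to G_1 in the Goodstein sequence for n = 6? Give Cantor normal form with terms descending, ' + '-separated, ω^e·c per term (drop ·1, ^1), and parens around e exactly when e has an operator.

ω^ω + 2

(0) 6|_2 = 2^2 + 2 ↦ 3^3 + 3|_3 = 30 ⇒ 29
(1) 29|_3 = 3^3 + 2 ↦ 4^4 + 2|_4 = 258 ⇒ 257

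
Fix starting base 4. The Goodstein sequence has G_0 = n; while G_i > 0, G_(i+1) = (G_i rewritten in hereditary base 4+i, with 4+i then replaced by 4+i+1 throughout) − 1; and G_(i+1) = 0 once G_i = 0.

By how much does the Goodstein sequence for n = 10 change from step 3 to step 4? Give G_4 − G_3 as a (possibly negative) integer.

0

10 —HB4→ 2·4 + 2 —bump→ 2·5 + 2 = 12 —(−1)→ 11
11 —HB5→ 2·5 + 1 —bump→ 2·6 + 1 = 13 —(−1)→ 12
12 —HB6→ 2·6 —bump→ 2·7 = 14 —(−1)→ 13
13 —HB7→ 7 + 6 —bump→ 8 + 6 = 14 —(−1)→ 13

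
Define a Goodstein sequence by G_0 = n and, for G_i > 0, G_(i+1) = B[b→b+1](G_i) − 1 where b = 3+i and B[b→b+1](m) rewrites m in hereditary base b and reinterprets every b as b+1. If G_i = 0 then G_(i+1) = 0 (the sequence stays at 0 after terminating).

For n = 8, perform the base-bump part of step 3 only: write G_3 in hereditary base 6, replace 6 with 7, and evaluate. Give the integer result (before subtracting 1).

12

[0] 8 ≡ 2·3 + 2 (base 3). Lift 4: 10. −1: 9.
[1] 9 ≡ 2·4 + 1 (base 4). Lift 5: 11. −1: 10.
[2] 10 ≡ 2·5 (base 5). Lift 6: 12. −1: 11.
[3] 11 ≡ 6 + 5 (base 6). Lift 7: 12. −1: 11.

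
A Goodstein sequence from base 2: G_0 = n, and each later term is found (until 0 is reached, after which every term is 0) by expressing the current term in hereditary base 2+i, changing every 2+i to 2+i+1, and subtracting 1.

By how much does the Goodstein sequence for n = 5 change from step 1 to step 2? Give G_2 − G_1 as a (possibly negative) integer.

[0] 5 ≡ 2^2 + 1 (base 2). Lift 3: 28. −1: 27.
[1] 27 ≡ 3^3 (base 3). Lift 4: 256. −1: 255.

228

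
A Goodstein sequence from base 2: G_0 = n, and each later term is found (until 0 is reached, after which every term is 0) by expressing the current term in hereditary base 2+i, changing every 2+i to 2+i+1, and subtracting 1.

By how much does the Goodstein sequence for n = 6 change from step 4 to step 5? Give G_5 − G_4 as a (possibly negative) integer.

51384

(0) 6|_2 = 2^2 + 2 ↦ 3^3 + 3|_3 = 30 ⇒ 29
(1) 29|_3 = 3^3 + 2 ↦ 4^4 + 2|_4 = 258 ⇒ 257
(2) 257|_4 = 4^4 + 1 ↦ 5^5 + 1|_5 = 3126 ⇒ 3125
(3) 3125|_5 = 5^5 ↦ 6^6|_6 = 46656 ⇒ 46655
(4) 46655|_6 = 5·6^5 + 5·6^4 + 5·6^3 + 5·6^2 + 5·6 + 5 ↦ 5·7^5 + 5·7^4 + 5·7^3 + 5·7^2 + 5·7 + 5|_7 = 98040 ⇒ 98039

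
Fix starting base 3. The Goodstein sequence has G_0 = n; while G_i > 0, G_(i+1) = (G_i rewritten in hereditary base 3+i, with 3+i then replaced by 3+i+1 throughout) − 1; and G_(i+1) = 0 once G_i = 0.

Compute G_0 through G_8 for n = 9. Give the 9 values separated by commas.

(0) 9|_3 = 3^2 ↦ 4^2|_4 = 16 ⇒ 15
(1) 15|_4 = 3·4 + 3 ↦ 3·5 + 3|_5 = 18 ⇒ 17
(2) 17|_5 = 3·5 + 2 ↦ 3·6 + 2|_6 = 20 ⇒ 19
(3) 19|_6 = 3·6 + 1 ↦ 3·7 + 1|_7 = 22 ⇒ 21
(4) 21|_7 = 3·7 ↦ 3·8|_8 = 24 ⇒ 23
(5) 23|_8 = 2·8 + 7 ↦ 2·9 + 7|_9 = 25 ⇒ 24
(6) 24|_9 = 2·9 + 6 ↦ 2·10 + 6|_10 = 26 ⇒ 25
(7) 25|_10 = 2·10 + 5 ↦ 2·11 + 5|_11 = 27 ⇒ 26

9, 15, 17, 19, 21, 23, 24, 25, 26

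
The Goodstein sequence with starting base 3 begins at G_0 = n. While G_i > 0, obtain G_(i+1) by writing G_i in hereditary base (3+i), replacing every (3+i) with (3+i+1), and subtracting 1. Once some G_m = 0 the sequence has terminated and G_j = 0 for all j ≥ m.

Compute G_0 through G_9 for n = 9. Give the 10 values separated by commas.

G_0 = 9. HB_3(9) = 3^2. Bump = 16. G_1 = 15.
G_1 = 15. HB_4(15) = 3·4 + 3. Bump = 18. G_2 = 17.
G_2 = 17. HB_5(17) = 3·5 + 2. Bump = 20. G_3 = 19.
G_3 = 19. HB_6(19) = 3·6 + 1. Bump = 22. G_4 = 21.
G_4 = 21. HB_7(21) = 3·7. Bump = 24. G_5 = 23.
G_5 = 23. HB_8(23) = 2·8 + 7. Bump = 25. G_6 = 24.
G_6 = 24. HB_9(24) = 2·9 + 6. Bump = 26. G_7 = 25.
G_7 = 25. HB_10(25) = 2·10 + 5. Bump = 27. G_8 = 26.
G_8 = 26. HB_11(26) = 2·11 + 4. Bump = 28. G_9 = 27.

9, 15, 17, 19, 21, 23, 24, 25, 26, 27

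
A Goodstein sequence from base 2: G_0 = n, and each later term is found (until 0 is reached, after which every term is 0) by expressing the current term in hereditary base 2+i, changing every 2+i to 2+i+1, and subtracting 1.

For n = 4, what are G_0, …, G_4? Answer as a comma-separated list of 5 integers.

4, 26, 41, 60, 83

G_0 = 4. HB_2(4) = 2^2. Bump = 27. G_1 = 26.
G_1 = 26. HB_3(26) = 2·3^2 + 2·3 + 2. Bump = 42. G_2 = 41.
G_2 = 41. HB_4(41) = 2·4^2 + 2·4 + 1. Bump = 61. G_3 = 60.
G_3 = 60. HB_5(60) = 2·5^2 + 2·5. Bump = 84. G_4 = 83.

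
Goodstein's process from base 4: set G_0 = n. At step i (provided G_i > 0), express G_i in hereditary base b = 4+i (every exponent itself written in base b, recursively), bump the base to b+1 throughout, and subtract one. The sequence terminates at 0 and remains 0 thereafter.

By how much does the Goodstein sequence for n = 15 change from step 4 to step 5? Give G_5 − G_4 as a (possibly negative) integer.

base 4: 15 = 3·4 + 3; at 5: 3·5 + 3 = 18; next = 17
base 5: 17 = 3·5 + 2; at 6: 3·6 + 2 = 20; next = 19
base 6: 19 = 3·6 + 1; at 7: 3·7 + 1 = 22; next = 21
base 7: 21 = 3·7; at 8: 3·8 = 24; next = 23
base 8: 23 = 2·8 + 7; at 9: 2·9 + 7 = 25; next = 24

1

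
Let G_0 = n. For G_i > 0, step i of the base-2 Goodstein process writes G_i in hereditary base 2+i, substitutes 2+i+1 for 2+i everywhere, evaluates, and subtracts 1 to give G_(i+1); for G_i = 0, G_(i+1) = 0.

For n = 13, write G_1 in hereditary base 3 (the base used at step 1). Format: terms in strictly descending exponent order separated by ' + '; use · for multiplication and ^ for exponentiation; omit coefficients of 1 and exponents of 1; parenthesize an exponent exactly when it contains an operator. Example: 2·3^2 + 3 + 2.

(0) 13|_2 = 2^(2 + 1) + 2^2 + 1 ↦ 3^(3 + 1) + 3^3 + 1|_3 = 109 ⇒ 108
(1) 108|_3 = 3^(3 + 1) + 3^3 ↦ 4^(4 + 1) + 4^4|_4 = 1280 ⇒ 1279

3^(3 + 1) + 3^3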